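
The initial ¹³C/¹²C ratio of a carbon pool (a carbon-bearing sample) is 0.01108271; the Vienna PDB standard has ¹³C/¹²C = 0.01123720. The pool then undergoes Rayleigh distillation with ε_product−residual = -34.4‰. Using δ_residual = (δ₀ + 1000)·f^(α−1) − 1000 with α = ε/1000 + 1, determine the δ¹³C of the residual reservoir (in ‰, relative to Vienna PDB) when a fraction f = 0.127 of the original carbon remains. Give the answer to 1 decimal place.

58.8‰

δ₀ = (0.01108271/0.01123720 − 1)×1000 = (0.986252 − 1)×1000 = -13.748‰
α − 1 = ε/1000 = -0.0344
f^(α−1) = 0.127^(-0.0344) = 1.073567
δ_res = (-13.748 + 1000) × 1.073567 − 1000 = 1058.808 − 1000 = 58.81‰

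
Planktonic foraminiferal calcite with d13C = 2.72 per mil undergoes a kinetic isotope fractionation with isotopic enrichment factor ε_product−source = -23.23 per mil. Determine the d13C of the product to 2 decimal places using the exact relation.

Exactly, δ_product = (δ_source + 1000)·(ε/1000 + 1) − 1000.
δ_product = (2.72 + 1000) × (-23.23/1000 + 1) − 1000
δ_product = -20.573 per mil

-20.57 per mil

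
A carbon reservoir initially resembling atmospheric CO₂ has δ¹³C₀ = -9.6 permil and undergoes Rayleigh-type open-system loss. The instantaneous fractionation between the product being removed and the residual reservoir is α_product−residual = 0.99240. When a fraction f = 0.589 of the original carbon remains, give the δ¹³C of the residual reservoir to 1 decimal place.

Rayleigh residual: δ_res = (δ₀ + 1000)·f^(α−1) − 1000
α − 1 = -0.00760
f^(α−1) = 0.589^(-0.00760) = 1.004031
δ_res = (-9.6 + 1000) × 1.004031 − 1000 = 994.392 − 1000 = -5.61 permil

-5.6 permil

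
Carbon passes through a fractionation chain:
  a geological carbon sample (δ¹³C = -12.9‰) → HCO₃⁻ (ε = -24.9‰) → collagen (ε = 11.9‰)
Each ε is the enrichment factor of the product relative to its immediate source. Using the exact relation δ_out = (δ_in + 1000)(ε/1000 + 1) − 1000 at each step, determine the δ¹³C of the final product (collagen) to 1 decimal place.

-26.0‰

step 1: δ = (-12.90 + 1000)·(-24.9/1000 + 1) − 1000 = -37.48‰
step 2: δ = (-37.48 + 1000)·(11.9/1000 + 1) − 1000 = -26.02‰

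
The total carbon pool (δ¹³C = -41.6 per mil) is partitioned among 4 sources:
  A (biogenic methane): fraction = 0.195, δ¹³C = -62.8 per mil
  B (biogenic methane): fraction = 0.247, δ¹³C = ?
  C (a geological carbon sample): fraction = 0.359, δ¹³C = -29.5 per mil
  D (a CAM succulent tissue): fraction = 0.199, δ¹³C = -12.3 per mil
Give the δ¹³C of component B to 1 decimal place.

Isotope mass balance: δ_bulk = Σ fᵢ·δᵢ.
-41.6 = 0.195×(-62.8) + 0.247×δ_B + 0.359×(-29.5) + 0.199×(-12.3)
0.247·δ_B = -41.6 − (-25.284) = -16.316
δ_B = -16.316 / 0.247 = -66.06 per mil

-66.1 per mil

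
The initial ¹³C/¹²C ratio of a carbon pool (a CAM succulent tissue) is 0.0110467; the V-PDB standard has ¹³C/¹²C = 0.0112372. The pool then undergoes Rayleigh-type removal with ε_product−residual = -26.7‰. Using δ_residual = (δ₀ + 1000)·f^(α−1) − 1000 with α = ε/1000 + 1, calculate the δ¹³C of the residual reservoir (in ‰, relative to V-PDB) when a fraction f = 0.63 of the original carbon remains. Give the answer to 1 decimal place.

-4.8‰

δ₀ = (0.0110467/0.0112372 − 1)×1000 = (0.983047 − 1)×1000 = -16.953‰
α − 1 = ε/1000 = -0.0267
f^(α−1) = 0.63^(-0.0267) = 1.012413
δ_res = (-16.953 + 1000) × 1.012413 − 1000 = 995.250 − 1000 = -4.75‰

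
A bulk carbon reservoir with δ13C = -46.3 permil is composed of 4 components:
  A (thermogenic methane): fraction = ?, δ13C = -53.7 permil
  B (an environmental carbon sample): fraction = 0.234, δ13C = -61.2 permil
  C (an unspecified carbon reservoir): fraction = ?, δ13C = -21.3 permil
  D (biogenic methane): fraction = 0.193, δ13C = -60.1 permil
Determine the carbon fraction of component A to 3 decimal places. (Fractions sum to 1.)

0.252

Let f_A and f_C be the unknown fractions; fractions sum to 1 so f_A + f_C = 0.573.
Mass balance: Σ fᵢ·δᵢ = δ_bulk ⇒ f_A·(-53.7) + f_C·(-21.3) = -46.3 − (-25.920) = -20.380
Substitute f_C = 0.573 − f_A:
f_A·(-53.7 − -21.3) = -20.380 − 0.573×(-21.3) = -8.175
f_A = -8.175 / -32.4 = 0.2523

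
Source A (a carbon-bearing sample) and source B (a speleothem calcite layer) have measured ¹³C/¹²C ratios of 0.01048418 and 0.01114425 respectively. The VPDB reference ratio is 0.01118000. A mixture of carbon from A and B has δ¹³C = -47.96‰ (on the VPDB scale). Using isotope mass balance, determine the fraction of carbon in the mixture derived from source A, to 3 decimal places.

δ_A = (0.01048418/0.01118000 − 1)×1000 = (0.937762 − 1)×1000 = -62.238‰
δ_B = (0.01114425/0.01118000 − 1)×1000 = (0.996802 − 1)×1000 = -3.198‰
f_A = (δ_mix − δ_B)/(δ_A − δ_B) = (-47.96 − (-3.198))/(-62.238 − (-3.198))
f_A = -44.762 / -59.040 = 0.7582

0.758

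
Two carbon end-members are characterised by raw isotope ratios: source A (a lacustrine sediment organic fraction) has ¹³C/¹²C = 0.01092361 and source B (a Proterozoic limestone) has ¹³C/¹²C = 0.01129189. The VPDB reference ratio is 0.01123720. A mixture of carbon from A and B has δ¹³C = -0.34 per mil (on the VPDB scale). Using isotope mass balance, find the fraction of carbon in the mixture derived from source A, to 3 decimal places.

δ_A = (0.01092361/0.01123720 − 1)×1000 = (0.972094 − 1)×1000 = -27.906 per mil
δ_B = (0.01129189/0.01123720 − 1)×1000 = (1.004867 − 1)×1000 = 4.867 per mil
f_A = (δ_mix − δ_B)/(δ_A − δ_B) = (-0.34 − (4.867))/(-27.906 − (4.867))
f_A = -5.207 / -32.773 = 0.1589

0.159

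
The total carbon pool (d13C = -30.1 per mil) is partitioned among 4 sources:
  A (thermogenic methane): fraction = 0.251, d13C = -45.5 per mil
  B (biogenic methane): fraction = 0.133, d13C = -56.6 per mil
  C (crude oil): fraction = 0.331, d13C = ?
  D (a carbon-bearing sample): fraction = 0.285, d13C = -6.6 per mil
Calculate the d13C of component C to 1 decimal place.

Isotope mass balance: δ_bulk = Σ fᵢ·δᵢ.
-30.1 = 0.251×(-45.5) + 0.133×(-56.6) + 0.331×δ_C + 0.285×(-6.6)
0.331·δ_C = -30.1 − (-20.829) = -9.271
δ_C = -9.271 / 0.331 = -28.01 per mil

-28.0 per mil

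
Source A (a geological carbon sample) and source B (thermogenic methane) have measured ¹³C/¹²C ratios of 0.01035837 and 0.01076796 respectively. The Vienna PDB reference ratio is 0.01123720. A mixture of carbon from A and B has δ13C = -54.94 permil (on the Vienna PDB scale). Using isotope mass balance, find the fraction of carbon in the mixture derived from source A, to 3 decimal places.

δ_A = (0.01035837/0.01123720 − 1)×1000 = (0.921793 − 1)×1000 = -78.207 permil
δ_B = (0.01076796/0.01123720 − 1)×1000 = (0.958242 − 1)×1000 = -41.758 permil
f_A = (δ_mix − δ_B)/(δ_A − δ_B) = (-54.94 − (-41.758))/(-78.207 − (-41.758))
f_A = -13.182 / -36.449 = 0.3617

0.362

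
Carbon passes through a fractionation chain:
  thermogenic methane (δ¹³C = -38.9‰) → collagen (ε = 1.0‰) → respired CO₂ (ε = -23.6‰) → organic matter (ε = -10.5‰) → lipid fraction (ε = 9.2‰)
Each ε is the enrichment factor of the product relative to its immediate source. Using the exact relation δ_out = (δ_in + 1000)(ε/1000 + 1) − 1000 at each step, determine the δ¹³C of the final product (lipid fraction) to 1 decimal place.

step 1: δ = (-38.90 + 1000)·(1.0/1000 + 1) − 1000 = -37.94‰
step 2: δ = (-37.94 + 1000)·(-23.6/1000 + 1) − 1000 = -60.64‰
step 3: δ = (-60.64 + 1000)·(-10.5/1000 + 1) − 1000 = -70.51‰
step 4: δ = (-70.51 + 1000)·(9.2/1000 + 1) − 1000 = -61.96‰

-62.0‰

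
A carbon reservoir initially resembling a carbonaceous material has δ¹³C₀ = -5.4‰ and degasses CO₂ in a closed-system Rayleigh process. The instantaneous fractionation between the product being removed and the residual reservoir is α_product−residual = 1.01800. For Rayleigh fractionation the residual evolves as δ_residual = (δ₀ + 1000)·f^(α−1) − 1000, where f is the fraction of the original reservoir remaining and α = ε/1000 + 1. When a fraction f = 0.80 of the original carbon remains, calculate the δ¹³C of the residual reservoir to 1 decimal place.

-9.4‰

Rayleigh residual: δ_res = (δ₀ + 1000)·f^(α−1) − 1000
α − 1 = 0.01800
f^(α−1) = 0.80^(0.01800) = 0.995991
δ_res = (-5.4 + 1000) × 0.995991 − 1000 = 990.613 − 1000 = -9.39‰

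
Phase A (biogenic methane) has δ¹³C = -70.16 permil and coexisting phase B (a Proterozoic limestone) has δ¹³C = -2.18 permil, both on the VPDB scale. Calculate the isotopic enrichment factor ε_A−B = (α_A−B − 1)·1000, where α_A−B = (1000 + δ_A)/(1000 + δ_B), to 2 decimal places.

-68.13 permil

α_A−B = (1000 + -70.16) / (1000 + -2.18) = 929.84 / 997.82 = 0.931871
ε_A−B = (0.931871 − 1) × 1000 = -68.129 permil
(The approximation ε ≈ δ_A − δ_B would give -67.98 permil.)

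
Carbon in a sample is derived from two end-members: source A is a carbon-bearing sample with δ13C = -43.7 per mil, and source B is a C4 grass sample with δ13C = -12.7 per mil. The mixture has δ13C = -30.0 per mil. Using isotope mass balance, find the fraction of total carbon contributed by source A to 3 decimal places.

δ_mix = f_A·δ_A + (1 − f_A)·δ_B  ⇒  f_A = (δ_mix − δ_B)/(δ_A − δ_B)
f_A = (-30.0 − (-12.7)) / (-43.7 − (-12.7))
f_A = -17.3 / -31.0 = 0.5581

0.558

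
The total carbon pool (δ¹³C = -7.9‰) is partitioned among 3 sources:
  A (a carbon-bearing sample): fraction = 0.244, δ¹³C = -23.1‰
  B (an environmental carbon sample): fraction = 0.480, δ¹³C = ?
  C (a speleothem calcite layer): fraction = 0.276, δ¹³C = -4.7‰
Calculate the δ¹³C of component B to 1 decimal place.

-2.0‰

Isotope mass balance: δ_bulk = Σ fᵢ·δᵢ.
-7.9 = 0.244×(-23.1) + 0.480×δ_B + 0.276×(-4.7)
0.480·δ_B = -7.9 − (-6.934) = -0.966
δ_B = -0.966 / 0.480 = -2.01‰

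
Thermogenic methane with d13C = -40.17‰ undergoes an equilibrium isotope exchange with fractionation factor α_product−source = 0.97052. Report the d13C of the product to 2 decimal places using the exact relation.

δ_product = (δ_source + 1000)·α − 1000
δ_product = (-40.17 + 1000) × 0.97052 − 1000
δ_product = 931.534 − 1000 = -68.466‰

-68.47‰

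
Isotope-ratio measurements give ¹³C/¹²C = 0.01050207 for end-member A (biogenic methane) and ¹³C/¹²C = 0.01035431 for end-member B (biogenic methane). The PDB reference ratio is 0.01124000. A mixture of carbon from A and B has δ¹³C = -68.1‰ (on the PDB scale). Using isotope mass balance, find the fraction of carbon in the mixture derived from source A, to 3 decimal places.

δ_A = (0.01050207/0.01124000 − 1)×1000 = (0.934348 − 1)×1000 = -65.652‰
δ_B = (0.01035431/0.01124000 − 1)×1000 = (0.921202 − 1)×1000 = -78.798‰
f_A = (δ_mix − δ_B)/(δ_A − δ_B) = (-68.1 − (-78.798))/(-65.652 − (-78.798))
f_A = 10.698 / 13.146 = 0.8138

0.814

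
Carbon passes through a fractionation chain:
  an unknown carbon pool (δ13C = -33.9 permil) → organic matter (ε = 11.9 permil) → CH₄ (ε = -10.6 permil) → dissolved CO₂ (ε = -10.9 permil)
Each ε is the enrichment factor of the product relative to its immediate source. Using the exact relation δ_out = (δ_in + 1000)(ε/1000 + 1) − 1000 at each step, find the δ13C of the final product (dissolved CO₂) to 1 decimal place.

step 1: δ = (-33.90 + 1000)·(11.9/1000 + 1) − 1000 = -22.40 permil
step 2: δ = (-22.40 + 1000)·(-10.6/1000 + 1) − 1000 = -32.77 permil
step 3: δ = (-32.77 + 1000)·(-10.9/1000 + 1) − 1000 = -43.31 permil

-43.3 permil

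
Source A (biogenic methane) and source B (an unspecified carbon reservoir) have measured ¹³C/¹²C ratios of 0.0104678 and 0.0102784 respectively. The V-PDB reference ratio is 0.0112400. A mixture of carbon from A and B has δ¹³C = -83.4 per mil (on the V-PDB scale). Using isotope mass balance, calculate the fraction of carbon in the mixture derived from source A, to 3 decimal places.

0.128

δ_A = (0.0104678/0.0112400 − 1)×1000 = (0.931299 − 1)×1000 = -68.701 per mil
δ_B = (0.0102784/0.0112400 − 1)×1000 = (0.914448 − 1)×1000 = -85.552 per mil
f_A = (δ_mix − δ_B)/(δ_A − δ_B) = (-83.4 − (-85.552))/(-68.701 − (-85.552))
f_A = 2.152 / 16.851 = 0.1277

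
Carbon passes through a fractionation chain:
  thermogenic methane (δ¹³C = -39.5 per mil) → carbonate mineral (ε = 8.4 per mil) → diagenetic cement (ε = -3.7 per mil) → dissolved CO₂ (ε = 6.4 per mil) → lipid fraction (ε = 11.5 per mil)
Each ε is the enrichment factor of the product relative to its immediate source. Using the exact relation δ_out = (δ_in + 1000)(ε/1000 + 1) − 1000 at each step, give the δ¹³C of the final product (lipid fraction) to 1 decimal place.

-17.7 per mil

step 1: δ = (-39.50 + 1000)·(8.4/1000 + 1) − 1000 = -31.43 per mil
step 2: δ = (-31.43 + 1000)·(-3.7/1000 + 1) − 1000 = -35.02 per mil
step 3: δ = (-35.02 + 1000)·(6.4/1000 + 1) − 1000 = -28.84 per mil
step 4: δ = (-28.84 + 1000)·(11.5/1000 + 1) − 1000 = -17.67 per mil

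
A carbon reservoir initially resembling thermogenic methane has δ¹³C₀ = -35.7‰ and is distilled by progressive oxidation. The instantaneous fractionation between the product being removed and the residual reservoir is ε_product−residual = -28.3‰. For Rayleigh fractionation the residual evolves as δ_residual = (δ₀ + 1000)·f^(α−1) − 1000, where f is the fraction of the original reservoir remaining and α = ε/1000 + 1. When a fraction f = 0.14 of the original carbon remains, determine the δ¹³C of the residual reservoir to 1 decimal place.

Rayleigh residual: δ_res = (δ₀ + 1000)·f^(α−1) − 1000
α = ε/1000 + 1 = 0.97170, so α − 1 = -0.02830
f^(α−1) = 0.14^(-0.02830) = 1.057218
δ_res = (-35.7 + 1000) × 1.057218 − 1000 = 1019.475 − 1000 = 19.48‰

19.5‰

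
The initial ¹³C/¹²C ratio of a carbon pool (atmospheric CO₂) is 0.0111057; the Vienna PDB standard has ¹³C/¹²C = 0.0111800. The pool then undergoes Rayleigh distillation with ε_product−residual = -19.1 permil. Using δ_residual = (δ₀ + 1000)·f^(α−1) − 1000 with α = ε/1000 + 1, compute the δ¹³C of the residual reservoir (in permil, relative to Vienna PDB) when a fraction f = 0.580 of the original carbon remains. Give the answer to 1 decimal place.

3.7 permil

δ₀ = (0.0111057/0.0111800 − 1)×1000 = (0.993354 − 1)×1000 = -6.646 permil
α − 1 = ε/1000 = -0.0191
f^(α−1) = 0.580^(-0.0191) = 1.010459
δ_res = (-6.646 + 1000) × 1.010459 − 1000 = 1003.743 − 1000 = 3.74 permil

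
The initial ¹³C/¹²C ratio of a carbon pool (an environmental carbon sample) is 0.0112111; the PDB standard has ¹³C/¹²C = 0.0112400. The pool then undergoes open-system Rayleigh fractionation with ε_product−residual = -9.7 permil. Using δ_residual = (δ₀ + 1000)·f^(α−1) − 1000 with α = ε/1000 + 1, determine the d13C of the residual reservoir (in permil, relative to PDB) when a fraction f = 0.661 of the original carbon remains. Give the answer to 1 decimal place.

1.4 permil

δ₀ = (0.0112111/0.0112400 − 1)×1000 = (0.997429 − 1)×1000 = -2.571 permil
α − 1 = ε/1000 = -0.0097
f^(α−1) = 0.661^(-0.0097) = 1.004024
δ_res = (-2.571 + 1000) × 1.004024 − 1000 = 1001.442 − 1000 = 1.44 permil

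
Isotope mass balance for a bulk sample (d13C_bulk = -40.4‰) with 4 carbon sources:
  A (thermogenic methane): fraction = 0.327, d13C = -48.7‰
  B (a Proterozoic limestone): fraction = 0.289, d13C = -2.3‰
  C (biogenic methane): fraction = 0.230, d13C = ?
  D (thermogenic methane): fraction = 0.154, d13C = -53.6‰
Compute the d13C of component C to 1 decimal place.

Isotope mass balance: δ_bulk = Σ fᵢ·δᵢ.
-40.4 = 0.327×(-48.7) + 0.289×(-2.3) + 0.230×δ_C + 0.154×(-53.6)
0.230·δ_C = -40.4 − (-24.844) = -15.556
δ_C = -15.556 / 0.230 = -67.63‰

-67.6‰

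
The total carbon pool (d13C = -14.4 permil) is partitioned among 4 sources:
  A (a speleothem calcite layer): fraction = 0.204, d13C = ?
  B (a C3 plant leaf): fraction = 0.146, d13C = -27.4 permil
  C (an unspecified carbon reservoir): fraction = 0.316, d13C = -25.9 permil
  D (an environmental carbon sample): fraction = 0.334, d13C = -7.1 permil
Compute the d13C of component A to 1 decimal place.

Isotope mass balance: δ_bulk = Σ fᵢ·δᵢ.
-14.4 = 0.204×δ_A + 0.146×(-27.4) + 0.316×(-25.9) + 0.334×(-7.1)
0.204·δ_A = -14.4 − (-14.556) = 0.156
δ_A = 0.156 / 0.204 = 0.77 permil

0.8 permil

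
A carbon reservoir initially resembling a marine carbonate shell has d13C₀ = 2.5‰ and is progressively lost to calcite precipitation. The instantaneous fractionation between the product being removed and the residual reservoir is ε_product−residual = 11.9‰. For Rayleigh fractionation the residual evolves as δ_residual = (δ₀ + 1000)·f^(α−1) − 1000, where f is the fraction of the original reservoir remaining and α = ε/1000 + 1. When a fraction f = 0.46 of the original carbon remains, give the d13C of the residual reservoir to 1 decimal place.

Rayleigh residual: δ_res = (δ₀ + 1000)·f^(α−1) − 1000
α = ε/1000 + 1 = 1.01190, so α − 1 = 0.01190
f^(α−1) = 0.46^(0.01190) = 0.990802
δ_res = (2.5 + 1000) × 0.990802 − 1000 = 993.279 − 1000 = -6.72‰

-6.7‰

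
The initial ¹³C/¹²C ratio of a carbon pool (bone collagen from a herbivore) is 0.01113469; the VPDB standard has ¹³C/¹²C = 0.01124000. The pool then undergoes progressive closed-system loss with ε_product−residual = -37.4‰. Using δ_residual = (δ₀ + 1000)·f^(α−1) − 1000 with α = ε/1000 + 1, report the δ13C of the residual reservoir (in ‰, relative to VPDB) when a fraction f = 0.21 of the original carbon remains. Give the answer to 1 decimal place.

δ₀ = (0.01113469/0.01124000 − 1)×1000 = (0.990631 − 1)×1000 = -9.369‰
α − 1 = ε/1000 = -0.0374
f^(α−1) = 0.21^(-0.0374) = 1.060105
δ_res = (-9.369 + 1000) × 1.060105 − 1000 = 1050.173 − 1000 = 50.17‰

50.2‰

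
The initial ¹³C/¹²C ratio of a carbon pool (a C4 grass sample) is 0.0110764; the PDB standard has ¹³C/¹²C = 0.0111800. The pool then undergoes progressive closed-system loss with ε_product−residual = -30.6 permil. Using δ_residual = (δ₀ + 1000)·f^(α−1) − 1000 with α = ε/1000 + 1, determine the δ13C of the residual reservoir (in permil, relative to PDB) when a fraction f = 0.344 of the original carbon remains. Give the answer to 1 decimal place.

23.6 permil

δ₀ = (0.0110764/0.0111800 − 1)×1000 = (0.990733 − 1)×1000 = -9.267 permil
α − 1 = ε/1000 = -0.0306
f^(α−1) = 0.344^(-0.0306) = 1.033193
δ_res = (-9.267 + 1000) × 1.033193 − 1000 = 1023.619 − 1000 = 23.62 permil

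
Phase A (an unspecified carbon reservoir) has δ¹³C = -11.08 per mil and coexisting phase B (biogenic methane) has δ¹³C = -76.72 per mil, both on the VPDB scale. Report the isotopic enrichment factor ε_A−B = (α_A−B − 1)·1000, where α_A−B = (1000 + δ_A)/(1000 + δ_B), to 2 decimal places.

71.09 per mil

α_A−B = (1000 + -11.08) / (1000 + -76.72) = 988.92 / 923.28 = 1.071094
ε_A−B = (1.071094 − 1) × 1000 = 71.094 per mil
(The approximation ε ≈ δ_A − δ_B would give 65.64 per mil.)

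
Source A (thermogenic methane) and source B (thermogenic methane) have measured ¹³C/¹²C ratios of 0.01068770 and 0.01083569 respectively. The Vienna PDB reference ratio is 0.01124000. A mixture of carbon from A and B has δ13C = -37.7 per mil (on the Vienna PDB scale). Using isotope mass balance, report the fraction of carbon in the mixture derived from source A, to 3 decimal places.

0.131

δ_A = (0.01068770/0.01124000 − 1)×1000 = (0.950863 − 1)×1000 = -49.137 per mil
δ_B = (0.01083569/0.01124000 − 1)×1000 = (0.964029 − 1)×1000 = -35.971 per mil
f_A = (δ_mix − δ_B)/(δ_A − δ_B) = (-37.7 − (-35.971))/(-49.137 − (-35.971))
f_A = -1.729 / -13.166 = 0.1313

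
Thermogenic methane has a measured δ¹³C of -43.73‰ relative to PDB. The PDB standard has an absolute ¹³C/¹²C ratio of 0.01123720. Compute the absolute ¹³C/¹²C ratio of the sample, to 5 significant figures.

R_sample = R_standard × (δ¹³C/1000 + 1)
R_sample = 0.01123720 × (-43.73/1000 + 1) = 0.01123720 × 0.956270
R_sample = 0.0107458

0.010746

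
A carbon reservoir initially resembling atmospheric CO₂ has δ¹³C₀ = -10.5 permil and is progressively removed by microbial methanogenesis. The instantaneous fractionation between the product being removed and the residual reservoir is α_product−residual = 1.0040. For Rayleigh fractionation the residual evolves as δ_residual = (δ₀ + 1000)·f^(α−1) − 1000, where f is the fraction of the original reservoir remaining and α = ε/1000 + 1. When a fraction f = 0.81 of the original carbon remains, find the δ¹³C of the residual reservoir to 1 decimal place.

-11.3 permil

Rayleigh residual: δ_res = (δ₀ + 1000)·f^(α−1) − 1000
α − 1 = 0.00400
f^(α−1) = 0.81^(0.00400) = 0.999157
δ_res = (-10.5 + 1000) × 0.999157 − 1000 = 988.666 − 1000 = -11.33 permil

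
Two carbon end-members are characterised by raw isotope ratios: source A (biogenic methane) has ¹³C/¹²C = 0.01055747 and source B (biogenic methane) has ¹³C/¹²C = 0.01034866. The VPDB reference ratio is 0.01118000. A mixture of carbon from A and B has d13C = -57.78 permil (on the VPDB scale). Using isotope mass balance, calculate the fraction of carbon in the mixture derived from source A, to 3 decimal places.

0.888

δ_A = (0.01055747/0.01118000 − 1)×1000 = (0.944318 − 1)×1000 = -55.682 permil
δ_B = (0.01034866/0.01118000 − 1)×1000 = (0.925640 − 1)×1000 = -74.360 permil
f_A = (δ_mix − δ_B)/(δ_A − δ_B) = (-57.78 − (-74.360))/(-55.682 − (-74.360))
f_A = 16.580 / 18.677 = 0.8877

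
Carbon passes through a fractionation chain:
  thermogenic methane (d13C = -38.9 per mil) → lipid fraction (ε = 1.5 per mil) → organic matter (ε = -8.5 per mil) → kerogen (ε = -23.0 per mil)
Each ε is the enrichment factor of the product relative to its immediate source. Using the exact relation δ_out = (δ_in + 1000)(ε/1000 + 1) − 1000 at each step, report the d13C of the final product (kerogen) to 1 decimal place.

step 1: δ = (-38.90 + 1000)·(1.5/1000 + 1) − 1000 = -37.46 per mil
step 2: δ = (-37.46 + 1000)·(-8.5/1000 + 1) − 1000 = -45.64 per mil
step 3: δ = (-45.64 + 1000)·(-23.0/1000 + 1) − 1000 = -67.59 per mil

-67.6 per mil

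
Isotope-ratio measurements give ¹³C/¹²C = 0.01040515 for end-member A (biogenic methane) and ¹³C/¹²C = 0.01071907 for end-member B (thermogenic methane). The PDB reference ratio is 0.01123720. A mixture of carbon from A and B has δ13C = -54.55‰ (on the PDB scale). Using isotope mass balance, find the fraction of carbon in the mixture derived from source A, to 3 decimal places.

0.302

δ_A = (0.01040515/0.01123720 − 1)×1000 = (0.925956 − 1)×1000 = -74.044‰
δ_B = (0.01071907/0.01123720 − 1)×1000 = (0.953892 − 1)×1000 = -46.108‰
f_A = (δ_mix − δ_B)/(δ_A − δ_B) = (-54.55 − (-46.108))/(-74.044 − (-46.108))
f_A = -8.442 / -27.936 = 0.3022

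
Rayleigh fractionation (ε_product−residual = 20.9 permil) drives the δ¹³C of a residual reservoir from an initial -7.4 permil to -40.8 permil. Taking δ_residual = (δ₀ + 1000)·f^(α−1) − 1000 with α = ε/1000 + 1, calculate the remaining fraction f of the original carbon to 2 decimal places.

0.19

α − 1 = ε/1000 = 0.0209
(δ_res + 1000)/(δ₀ + 1000) = (-40.8 + 1000)/(-7.4 + 1000) = 959.2/992.6 = 0.966351
f = 0.966351^(1/0.0209) = exp(ln(0.966351)/0.0209) = exp(-0.03423/0.0209)
f = exp(-1.6377) = 0.1944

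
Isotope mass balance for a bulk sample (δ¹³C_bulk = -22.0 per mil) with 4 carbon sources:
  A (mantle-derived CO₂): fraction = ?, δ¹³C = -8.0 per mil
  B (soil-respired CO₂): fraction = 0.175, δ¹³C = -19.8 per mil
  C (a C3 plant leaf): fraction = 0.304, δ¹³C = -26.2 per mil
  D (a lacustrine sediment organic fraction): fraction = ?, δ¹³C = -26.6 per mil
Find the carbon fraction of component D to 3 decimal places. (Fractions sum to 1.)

0.344

Let f_D and f_A be the unknown fractions; fractions sum to 1 so f_D + f_A = 0.521.
Mass balance: Σ fᵢ·δᵢ = δ_bulk ⇒ f_D·(-26.6) + f_A·(-8.0) = -22.0 − (-11.430) = -10.570
Substitute f_A = 0.521 − f_D:
f_D·(-26.6 − -8.0) = -10.570 − 0.521×(-8.0) = -6.402
f_D = -6.402 / -18.6 = 0.3442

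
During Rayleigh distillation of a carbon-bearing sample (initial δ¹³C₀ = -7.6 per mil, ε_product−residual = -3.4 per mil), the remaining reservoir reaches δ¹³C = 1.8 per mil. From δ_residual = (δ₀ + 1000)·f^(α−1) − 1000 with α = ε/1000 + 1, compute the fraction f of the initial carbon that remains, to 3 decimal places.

α − 1 = ε/1000 = -0.0034
(δ_res + 1000)/(δ₀ + 1000) = (1.8 + 1000)/(-7.6 + 1000) = 1001.8/992.4 = 1.009472
f = 1.009472^(1/-0.0034) = exp(ln(1.009472)/-0.0034) = exp(0.00943/-0.0034)
f = exp(-2.7728) = 0.0625

0.062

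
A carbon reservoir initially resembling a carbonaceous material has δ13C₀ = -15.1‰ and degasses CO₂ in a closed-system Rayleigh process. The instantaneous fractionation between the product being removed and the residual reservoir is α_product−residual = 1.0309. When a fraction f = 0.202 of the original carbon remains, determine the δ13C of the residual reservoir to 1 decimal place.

-62.6‰

Rayleigh residual: δ_res = (δ₀ + 1000)·f^(α−1) − 1000
α − 1 = 0.03090
f^(α−1) = 0.202^(0.03090) = 0.951777
δ_res = (-15.1 + 1000) × 0.951777 − 1000 = 937.405 − 1000 = -62.59‰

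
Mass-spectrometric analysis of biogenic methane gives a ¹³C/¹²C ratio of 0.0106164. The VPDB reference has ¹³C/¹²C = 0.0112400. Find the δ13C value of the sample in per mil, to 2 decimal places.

-55.48 per mil

δ13C = (R_sample / R_standard − 1) × 1000
R_sample / R_standard = 0.0106164 / 0.0112400 = 0.944520
δ13C = (0.944520 − 1) × 1000 = -55.480 per mil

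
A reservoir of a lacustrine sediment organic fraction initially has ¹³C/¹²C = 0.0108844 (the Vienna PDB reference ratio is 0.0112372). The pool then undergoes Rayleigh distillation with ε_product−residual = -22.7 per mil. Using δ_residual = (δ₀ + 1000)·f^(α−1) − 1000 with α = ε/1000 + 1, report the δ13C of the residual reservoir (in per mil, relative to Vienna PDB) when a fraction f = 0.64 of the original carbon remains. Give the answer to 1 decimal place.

δ₀ = (0.0108844/0.0112372 − 1)×1000 = (0.968604 − 1)×1000 = -31.396 per mil
α − 1 = ε/1000 = -0.0227
f^(α−1) = 0.64^(-0.0227) = 1.010182
δ_res = (-31.396 + 1000) × 1.010182 − 1000 = 978.467 − 1000 = -21.53 per mil

-21.5 per mil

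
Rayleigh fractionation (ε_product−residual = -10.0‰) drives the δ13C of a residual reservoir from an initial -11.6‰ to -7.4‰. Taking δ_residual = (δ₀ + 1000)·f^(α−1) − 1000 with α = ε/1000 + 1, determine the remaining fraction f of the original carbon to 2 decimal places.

0.65

α − 1 = ε/1000 = -0.0100
(δ_res + 1000)/(δ₀ + 1000) = (-7.4 + 1000)/(-11.6 + 1000) = 992.6/988.4 = 1.004249
f = 1.004249^(1/-0.0100) = exp(ln(1.004249)/-0.0100) = exp(0.00424/-0.0100)
f = exp(-0.4240) = 0.6544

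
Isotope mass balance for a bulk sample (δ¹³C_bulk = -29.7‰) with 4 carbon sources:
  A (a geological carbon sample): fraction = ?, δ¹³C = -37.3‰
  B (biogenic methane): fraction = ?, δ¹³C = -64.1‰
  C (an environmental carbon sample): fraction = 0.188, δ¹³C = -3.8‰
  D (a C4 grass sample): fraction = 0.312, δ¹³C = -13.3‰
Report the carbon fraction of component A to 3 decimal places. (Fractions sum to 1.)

0.269

Let f_A and f_B be the unknown fractions; fractions sum to 1 so f_A + f_B = 0.500.
Mass balance: Σ fᵢ·δᵢ = δ_bulk ⇒ f_A·(-37.3) + f_B·(-64.1) = -29.7 − (-4.864) = -24.836
Substitute f_B = 0.500 − f_A:
f_A·(-37.3 − -64.1) = -24.836 − 0.500×(-64.1) = 7.214
f_A = 7.214 / 26.8 = 0.2692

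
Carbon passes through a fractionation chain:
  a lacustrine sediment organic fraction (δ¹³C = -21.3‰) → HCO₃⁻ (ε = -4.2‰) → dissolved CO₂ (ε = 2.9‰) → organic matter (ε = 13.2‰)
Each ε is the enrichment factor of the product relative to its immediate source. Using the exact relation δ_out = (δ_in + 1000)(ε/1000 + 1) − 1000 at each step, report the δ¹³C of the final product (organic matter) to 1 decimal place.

-9.7‰

step 1: δ = (-21.30 + 1000)·(-4.2/1000 + 1) − 1000 = -25.41‰
step 2: δ = (-25.41 + 1000)·(2.9/1000 + 1) − 1000 = -22.58‰
step 3: δ = (-22.58 + 1000)·(13.2/1000 + 1) − 1000 = -9.68‰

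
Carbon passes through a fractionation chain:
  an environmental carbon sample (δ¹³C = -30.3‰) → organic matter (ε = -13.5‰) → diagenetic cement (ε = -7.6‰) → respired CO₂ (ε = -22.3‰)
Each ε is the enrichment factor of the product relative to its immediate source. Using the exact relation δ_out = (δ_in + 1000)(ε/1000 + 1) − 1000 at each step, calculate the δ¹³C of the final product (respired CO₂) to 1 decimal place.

-71.8‰

step 1: δ = (-30.30 + 1000)·(-13.5/1000 + 1) − 1000 = -43.39‰
step 2: δ = (-43.39 + 1000)·(-7.6/1000 + 1) − 1000 = -50.66‰
step 3: δ = (-50.66 + 1000)·(-22.3/1000 + 1) − 1000 = -71.83‰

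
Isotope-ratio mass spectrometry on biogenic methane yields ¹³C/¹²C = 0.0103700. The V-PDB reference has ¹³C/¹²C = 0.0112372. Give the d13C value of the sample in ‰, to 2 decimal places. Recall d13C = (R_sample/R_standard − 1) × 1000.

-77.17‰

d13C = (R_sample / R_standard − 1) × 1000
R_sample / R_standard = 0.0103700 / 0.0112372 = 0.922828
d13C = (0.922828 − 1) × 1000 = -77.172‰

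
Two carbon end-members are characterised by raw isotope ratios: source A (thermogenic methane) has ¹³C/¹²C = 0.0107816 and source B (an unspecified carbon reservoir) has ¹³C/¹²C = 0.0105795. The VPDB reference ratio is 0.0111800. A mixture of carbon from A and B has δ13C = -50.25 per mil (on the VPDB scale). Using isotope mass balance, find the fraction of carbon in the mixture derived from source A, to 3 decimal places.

δ_A = (0.0107816/0.0111800 − 1)×1000 = (0.964365 − 1)×1000 = -35.635 per mil
δ_B = (0.0105795/0.0111800 − 1)×1000 = (0.946288 − 1)×1000 = -53.712 per mil
f_A = (δ_mix − δ_B)/(δ_A − δ_B) = (-50.25 − (-53.712))/(-35.635 − (-53.712))
f_A = 3.462 / 18.077 = 0.1915

0.192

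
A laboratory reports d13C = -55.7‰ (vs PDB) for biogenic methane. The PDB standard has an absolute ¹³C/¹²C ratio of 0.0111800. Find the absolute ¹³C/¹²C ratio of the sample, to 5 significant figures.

R_sample = R_standard × (d13C/1000 + 1)
R_sample = 0.0111800 × (-55.7/1000 + 1) = 0.0111800 × 0.944300
R_sample = 0.0105573

0.010557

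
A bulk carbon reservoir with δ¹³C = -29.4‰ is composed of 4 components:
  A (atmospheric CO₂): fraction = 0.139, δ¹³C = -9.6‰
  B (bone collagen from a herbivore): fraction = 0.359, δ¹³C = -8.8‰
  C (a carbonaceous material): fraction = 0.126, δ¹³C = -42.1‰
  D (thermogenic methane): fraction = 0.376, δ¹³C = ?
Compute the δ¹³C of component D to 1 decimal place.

Isotope mass balance: δ_bulk = Σ fᵢ·δᵢ.
-29.4 = 0.139×(-9.6) + 0.359×(-8.8) + 0.126×(-42.1) + 0.376×δ_D
0.376·δ_D = -29.4 − (-9.798) = -19.602
δ_D = -19.602 / 0.376 = -52.13‰

-52.1‰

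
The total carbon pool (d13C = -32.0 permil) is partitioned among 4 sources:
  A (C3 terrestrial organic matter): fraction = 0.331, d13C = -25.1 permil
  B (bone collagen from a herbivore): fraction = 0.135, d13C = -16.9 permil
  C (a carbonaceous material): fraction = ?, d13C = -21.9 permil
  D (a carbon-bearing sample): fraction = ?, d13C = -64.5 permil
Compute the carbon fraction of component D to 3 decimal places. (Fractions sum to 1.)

Let f_D and f_C be the unknown fractions; fractions sum to 1 so f_D + f_C = 0.534.
Mass balance: Σ fᵢ·δᵢ = δ_bulk ⇒ f_D·(-64.5) + f_C·(-21.9) = -32.0 − (-10.590) = -21.410
Substitute f_C = 0.534 − f_D:
f_D·(-64.5 − -21.9) = -21.410 − 0.534×(-21.9) = -9.716
f_D = -9.716 / -42.6 = 0.2281

0.228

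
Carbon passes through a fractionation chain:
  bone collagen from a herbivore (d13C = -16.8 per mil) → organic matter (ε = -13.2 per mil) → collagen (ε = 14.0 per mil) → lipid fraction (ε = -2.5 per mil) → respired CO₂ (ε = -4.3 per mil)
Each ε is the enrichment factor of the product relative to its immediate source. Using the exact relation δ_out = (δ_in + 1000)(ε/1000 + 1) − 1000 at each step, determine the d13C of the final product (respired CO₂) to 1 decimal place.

-22.9 per mil

step 1: δ = (-16.80 + 1000)·(-13.2/1000 + 1) − 1000 = -29.78 per mil
step 2: δ = (-29.78 + 1000)·(14.0/1000 + 1) − 1000 = -16.20 per mil
step 3: δ = (-16.20 + 1000)·(-2.5/1000 + 1) − 1000 = -18.65 per mil
step 4: δ = (-18.65 + 1000)·(-4.3/1000 + 1) − 1000 = -22.87 per mil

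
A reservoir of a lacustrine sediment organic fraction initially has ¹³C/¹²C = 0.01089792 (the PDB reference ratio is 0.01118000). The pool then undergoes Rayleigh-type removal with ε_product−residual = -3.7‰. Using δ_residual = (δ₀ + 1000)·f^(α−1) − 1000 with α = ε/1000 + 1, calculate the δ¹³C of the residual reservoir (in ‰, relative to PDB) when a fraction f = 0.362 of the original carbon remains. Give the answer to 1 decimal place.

δ₀ = (0.01089792/0.01118000 − 1)×1000 = (0.974769 − 1)×1000 = -25.231‰
α − 1 = ε/1000 = -0.0037
f^(α−1) = 0.362^(-0.0037) = 1.003767
δ_res = (-25.231 + 1000) × 1.003767 − 1000 = 978.441 − 1000 = -21.56‰

-21.6‰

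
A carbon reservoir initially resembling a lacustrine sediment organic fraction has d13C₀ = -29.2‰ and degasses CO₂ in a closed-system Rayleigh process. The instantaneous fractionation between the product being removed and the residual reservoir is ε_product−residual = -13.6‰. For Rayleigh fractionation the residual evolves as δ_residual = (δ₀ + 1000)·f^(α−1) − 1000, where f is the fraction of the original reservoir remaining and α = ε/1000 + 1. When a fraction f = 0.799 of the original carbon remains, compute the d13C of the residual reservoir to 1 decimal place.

Rayleigh residual: δ_res = (δ₀ + 1000)·f^(α−1) − 1000
α = ε/1000 + 1 = 0.98640, so α − 1 = -0.01360
f^(α−1) = 0.799^(-0.01360) = 1.003056
δ_res = (-29.2 + 1000) × 1.003056 − 1000 = 973.767 − 1000 = -26.23‰

-26.2‰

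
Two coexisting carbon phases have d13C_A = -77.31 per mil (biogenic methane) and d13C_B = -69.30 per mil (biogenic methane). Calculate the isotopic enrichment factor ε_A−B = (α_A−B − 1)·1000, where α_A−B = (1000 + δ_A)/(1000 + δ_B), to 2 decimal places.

-8.61 per mil

α_A−B = (1000 + -77.31) / (1000 + -69.30) = 922.69 / 930.70 = 0.991394
ε_A−B = (0.991394 − 1) × 1000 = -8.606 per mil
(The approximation ε ≈ δ_A − δ_B would give -8.01 per mil.)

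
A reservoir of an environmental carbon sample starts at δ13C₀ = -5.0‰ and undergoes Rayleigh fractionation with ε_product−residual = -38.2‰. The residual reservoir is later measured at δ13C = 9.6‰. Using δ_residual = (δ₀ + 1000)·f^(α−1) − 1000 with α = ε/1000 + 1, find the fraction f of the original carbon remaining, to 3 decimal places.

α − 1 = ε/1000 = -0.0382
(δ_res + 1000)/(δ₀ + 1000) = (9.6 + 1000)/(-5.0 + 1000) = 1009.6/995.0 = 1.014673
f = 1.014673^(1/-0.0382) = exp(ln(1.014673)/-0.0382) = exp(0.01457/-0.0382)
f = exp(-0.3813) = 0.6830

0.683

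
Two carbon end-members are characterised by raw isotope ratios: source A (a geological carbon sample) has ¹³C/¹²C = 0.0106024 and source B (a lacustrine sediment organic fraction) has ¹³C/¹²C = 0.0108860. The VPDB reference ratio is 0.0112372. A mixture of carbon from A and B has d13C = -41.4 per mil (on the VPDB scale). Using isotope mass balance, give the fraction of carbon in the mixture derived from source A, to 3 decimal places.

δ_A = (0.0106024/0.0112372 − 1)×1000 = (0.943509 − 1)×1000 = -56.491 per mil
δ_B = (0.0108860/0.0112372 − 1)×1000 = (0.968747 − 1)×1000 = -31.253 per mil
f_A = (δ_mix − δ_B)/(δ_A − δ_B) = (-41.4 − (-31.253))/(-56.491 − (-31.253))
f_A = -10.147 / -25.238 = 0.4020

0.402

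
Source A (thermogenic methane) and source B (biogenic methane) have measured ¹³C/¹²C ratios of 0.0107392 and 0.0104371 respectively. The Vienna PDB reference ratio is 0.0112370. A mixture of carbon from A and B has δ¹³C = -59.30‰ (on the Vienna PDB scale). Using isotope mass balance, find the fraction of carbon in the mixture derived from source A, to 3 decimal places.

0.442

δ_A = (0.0107392/0.0112370 − 1)×1000 = (0.955700 − 1)×1000 = -44.300‰
δ_B = (0.0104371/0.0112370 − 1)×1000 = (0.928816 − 1)×1000 = -71.184‰
f_A = (δ_mix − δ_B)/(δ_A − δ_B) = (-59.30 − (-71.184))/(-44.300 − (-71.184))
f_A = 11.884 / 26.884 = 0.4421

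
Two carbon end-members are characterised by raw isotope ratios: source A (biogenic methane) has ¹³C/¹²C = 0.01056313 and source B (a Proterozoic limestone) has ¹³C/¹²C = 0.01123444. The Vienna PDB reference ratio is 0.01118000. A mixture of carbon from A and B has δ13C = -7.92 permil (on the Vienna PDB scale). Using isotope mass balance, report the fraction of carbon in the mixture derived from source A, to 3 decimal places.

0.213

δ_A = (0.01056313/0.01118000 − 1)×1000 = (0.944824 − 1)×1000 = -55.176 permil
δ_B = (0.01123444/0.01118000 − 1)×1000 = (1.004869 − 1)×1000 = 4.869 permil
f_A = (δ_mix − δ_B)/(δ_A − δ_B) = (-7.92 − (4.869))/(-55.176 − (4.869))
f_A = -12.789 / -60.046 = 0.2130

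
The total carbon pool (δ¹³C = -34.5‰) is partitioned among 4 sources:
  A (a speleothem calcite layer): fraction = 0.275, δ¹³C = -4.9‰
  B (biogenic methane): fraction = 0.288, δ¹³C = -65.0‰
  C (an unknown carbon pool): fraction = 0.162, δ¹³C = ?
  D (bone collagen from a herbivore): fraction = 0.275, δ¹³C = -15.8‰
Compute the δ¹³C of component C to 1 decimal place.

Isotope mass balance: δ_bulk = Σ fᵢ·δᵢ.
-34.5 = 0.275×(-4.9) + 0.288×(-65.0) + 0.162×δ_C + 0.275×(-15.8)
0.162·δ_C = -34.5 − (-24.413) = -10.087
δ_C = -10.087 / 0.162 = -62.27‰

-62.3‰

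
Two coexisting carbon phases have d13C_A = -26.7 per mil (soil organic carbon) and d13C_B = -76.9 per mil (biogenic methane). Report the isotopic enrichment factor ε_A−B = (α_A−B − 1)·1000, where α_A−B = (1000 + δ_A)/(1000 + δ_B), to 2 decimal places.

α_A−B = (1000 + -26.7) / (1000 + -76.9) = 973.3 / 923.1 = 1.054382
ε_A−B = (1.054382 − 1) × 1000 = 54.382 per mil
(The approximation ε ≈ δ_A − δ_B would give 50.2 per mil.)

54.38 per mil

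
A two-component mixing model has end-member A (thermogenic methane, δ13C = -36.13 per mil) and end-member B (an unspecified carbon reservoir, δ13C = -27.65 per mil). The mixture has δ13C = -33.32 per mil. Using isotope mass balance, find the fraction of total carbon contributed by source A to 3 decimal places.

0.669

δ_mix = f_A·δ_A + (1 − f_A)·δ_B  ⇒  f_A = (δ_mix − δ_B)/(δ_A − δ_B)
f_A = (-33.32 − (-27.65)) / (-36.13 − (-27.65))
f_A = -5.67 / -8.48 = 0.6686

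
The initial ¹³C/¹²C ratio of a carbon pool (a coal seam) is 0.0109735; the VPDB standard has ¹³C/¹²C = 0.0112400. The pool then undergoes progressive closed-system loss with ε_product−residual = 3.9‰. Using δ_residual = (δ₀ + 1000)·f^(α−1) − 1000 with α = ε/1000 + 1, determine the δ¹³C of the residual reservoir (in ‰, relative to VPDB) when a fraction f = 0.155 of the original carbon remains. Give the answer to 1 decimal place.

-30.8‰

δ₀ = (0.0109735/0.0112400 − 1)×1000 = (0.976290 − 1)×1000 = -23.710‰
α − 1 = ε/1000 = 0.0039
f^(α−1) = 0.155^(0.0039) = 0.992755
δ_res = (-23.710 + 1000) × 0.992755 − 1000 = 969.217 − 1000 = -30.78‰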